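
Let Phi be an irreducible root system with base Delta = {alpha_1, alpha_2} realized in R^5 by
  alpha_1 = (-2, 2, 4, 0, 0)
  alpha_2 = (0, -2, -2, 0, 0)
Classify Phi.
Compute the Cartan integers a_ij = 2(alpha_i, alpha_j)/(alpha_j, alpha_j); the resulting 2x2 Cartan matrix is
[[2, -3], [-1, 2]].
The roots have two lengths (squared-length ratio 3:1); the short ones are alpha_{2}. The associated Dynkin diagram is two nodes joined by a triple edge (G_2), so the type is G_2.

G_2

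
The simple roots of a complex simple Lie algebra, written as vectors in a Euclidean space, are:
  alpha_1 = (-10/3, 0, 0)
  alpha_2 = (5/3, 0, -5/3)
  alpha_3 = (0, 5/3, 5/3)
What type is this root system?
C_3 (sp(6))

Compute the Cartan integers a_ij = 2(alpha_i, alpha_j)/(alpha_j, alpha_j); the resulting 3x3 Cartan matrix is
[[2, -2, 0], [-1, 2, -1], [0, -1, 2]].
The roots have two lengths (squared-length ratio 2:1); the short ones are alpha_{2,3}. The associated Dynkin diagram is a chain of 3 nodes with a double edge at one end; the terminal node there is the unique long simple root (C_3), so the type is C_3 (the algebra sp(6)).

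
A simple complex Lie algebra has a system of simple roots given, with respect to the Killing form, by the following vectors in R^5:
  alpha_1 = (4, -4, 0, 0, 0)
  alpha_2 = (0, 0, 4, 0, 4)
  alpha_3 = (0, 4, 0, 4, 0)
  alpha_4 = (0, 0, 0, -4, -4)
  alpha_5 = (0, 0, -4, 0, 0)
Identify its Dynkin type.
Compute the Cartan integers a_ij = 2(alpha_i, alpha_j)/(alpha_j, alpha_j); the resulting 5x5 Cartan matrix is
[[2, 0, -1, 0, 0], [0, 2, 0, -1, -2], [-1, 0, 2, -1, 0], [0, -1, -1, 2, 0], [0, -1, 0, 0, 2]].
The roots have two lengths (squared-length ratio 2:1); the short ones are alpha_{5}. The associated Dynkin diagram is a chain of 5 nodes with a double edge at one end; the terminal node there is the unique short simple root (B_5), so the type is B_5 (the algebra so(11)).

B_5 (so(11))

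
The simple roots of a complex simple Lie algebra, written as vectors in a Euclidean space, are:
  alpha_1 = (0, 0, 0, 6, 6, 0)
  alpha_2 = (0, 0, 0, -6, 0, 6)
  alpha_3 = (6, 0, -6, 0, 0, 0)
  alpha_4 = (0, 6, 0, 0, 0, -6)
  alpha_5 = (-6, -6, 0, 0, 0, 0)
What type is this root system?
A_5 (sl(6))

Compute the Cartan integers a_ij = 2(alpha_i, alpha_j)/(alpha_j, alpha_j); the resulting 5x5 Cartan matrix is
[[2, -1, 0, 0, 0], [-1, 2, 0, -1, 0], [0, 0, 2, 0, -1], [0, -1, 0, 2, -1], [0, 0, -1, -1, 2]].
All simple roots have the same length, so the diagram is simply laced. The associated Dynkin diagram is a chain of 5 nodes with single edges (A_5), so the type is A_5 (the algebra sl(6)).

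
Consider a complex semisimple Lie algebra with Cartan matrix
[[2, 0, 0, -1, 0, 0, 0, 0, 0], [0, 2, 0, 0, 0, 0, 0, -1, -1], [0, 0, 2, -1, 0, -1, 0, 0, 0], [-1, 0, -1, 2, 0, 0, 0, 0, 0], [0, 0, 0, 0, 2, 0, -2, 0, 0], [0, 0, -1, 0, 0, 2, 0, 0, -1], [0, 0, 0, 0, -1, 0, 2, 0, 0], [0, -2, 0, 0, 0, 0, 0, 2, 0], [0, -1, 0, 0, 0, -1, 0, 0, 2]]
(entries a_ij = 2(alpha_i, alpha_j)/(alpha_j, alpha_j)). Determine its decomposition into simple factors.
The diagram associated to this matrix has two connected components: the simple roots {alpha_5, alpha_7} form a chain of 2 nodes with a double edge at one end; the terminal node there is the unique short simple root (B_2), and {alpha_1, alpha_2, alpha_3, alpha_4, alpha_6, alpha_8, alpha_9} form a chain of 7 nodes with a double edge at one end; the terminal node there is the unique long simple root (C_7). A semisimple Lie algebra decomposes uniquely as the direct sum of simple ideals, one per connected component of its Dynkin diagram, so g ≅ B_2 ⊕ C_7 (dimension 10 + 105 = 115).

type B_2 ⊕ type C_7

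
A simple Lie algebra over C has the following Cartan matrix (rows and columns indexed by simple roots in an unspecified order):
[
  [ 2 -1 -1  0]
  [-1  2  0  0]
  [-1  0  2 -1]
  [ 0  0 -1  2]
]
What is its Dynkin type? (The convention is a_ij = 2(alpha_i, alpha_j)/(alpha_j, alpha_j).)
type A_4

The matrix has rank 4 with 2's on the diagonal. Reading the off-diagonal entries as Dynkin edges (a single edge where a_ij = a_ji = -1; a double or triple edge where a_ij * a_ji = 2 or 3), the diagram is a chain of 4 nodes with single edges (A_4). One simple-root ordering that puts it in standard form is (alpha_4, alpha_3, alpha_1, alpha_2). So the algebra is type A_4, i.e. sl(5).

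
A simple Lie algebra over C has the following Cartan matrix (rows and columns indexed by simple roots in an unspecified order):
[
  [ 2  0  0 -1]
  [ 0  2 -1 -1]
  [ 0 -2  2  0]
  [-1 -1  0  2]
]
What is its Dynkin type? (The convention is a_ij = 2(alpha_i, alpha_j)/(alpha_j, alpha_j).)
C_4

The matrix has rank 4 with 2's on the diagonal. Reading the off-diagonal entries as Dynkin edges (a single edge where a_ij = a_ji = -1; a double or triple edge where a_ij * a_ji = 2 or 3), the diagram is a chain of 4 nodes with a double edge at one end; the terminal node there is the unique long simple root (C_4). One simple-root ordering that puts it in standard form is (alpha_1, alpha_4, alpha_2, alpha_3). So the algebra is type C_4, i.e. sp(8).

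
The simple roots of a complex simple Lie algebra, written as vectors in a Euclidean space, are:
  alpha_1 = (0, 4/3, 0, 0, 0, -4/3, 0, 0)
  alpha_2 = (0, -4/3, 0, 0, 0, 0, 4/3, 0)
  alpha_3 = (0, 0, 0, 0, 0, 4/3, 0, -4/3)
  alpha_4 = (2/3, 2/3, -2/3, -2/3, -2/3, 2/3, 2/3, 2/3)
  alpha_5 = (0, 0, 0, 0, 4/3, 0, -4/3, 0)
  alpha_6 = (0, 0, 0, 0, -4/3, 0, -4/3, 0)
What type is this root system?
E6

Compute the Cartan integers a_ij = 2(alpha_i, alpha_j)/(alpha_j, alpha_j); the resulting 6x6 Cartan matrix is
[[2, -1, -1, 0, 0, 0], [-1, 2, 0, 0, -1, -1], [-1, 0, 2, 0, 0, 0], [0, 0, 0, 2, -1, 0], [0, -1, 0, -1, 2, 0], [0, -1, 0, 0, 0, 2]].
All simple roots have the same length, so the diagram is simply laced. The associated Dynkin diagram is a chain of 5 nodes with one extra node attached to the third node from one end (E_6), so the type is E_6.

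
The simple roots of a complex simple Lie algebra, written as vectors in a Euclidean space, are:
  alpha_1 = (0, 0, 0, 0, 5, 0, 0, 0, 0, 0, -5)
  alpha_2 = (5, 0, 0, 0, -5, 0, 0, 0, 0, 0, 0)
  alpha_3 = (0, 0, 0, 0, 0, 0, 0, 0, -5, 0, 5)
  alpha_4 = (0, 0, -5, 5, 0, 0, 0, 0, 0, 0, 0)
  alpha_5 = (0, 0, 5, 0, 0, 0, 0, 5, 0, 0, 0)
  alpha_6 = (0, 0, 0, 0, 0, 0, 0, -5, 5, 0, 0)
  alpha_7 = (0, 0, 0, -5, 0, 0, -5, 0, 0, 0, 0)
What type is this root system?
A7

Compute the Cartan integers a_ij = 2(alpha_i, alpha_j)/(alpha_j, alpha_j); the resulting 7x7 Cartan matrix is
[[2, -1, -1, 0, 0, 0, 0], [-1, 2, 0, 0, 0, 0, 0], [-1, 0, 2, 0, 0, -1, 0], [0, 0, 0, 2, -1, 0, -1], [0, 0, 0, -1, 2, -1, 0], [0, 0, -1, 0, -1, 2, 0], [0, 0, 0, -1, 0, 0, 2]].
All simple roots have the same length, so the diagram is simply laced. The associated Dynkin diagram is a chain of 7 nodes with single edges (A_7), so the type is A_7 (the algebra sl(8)).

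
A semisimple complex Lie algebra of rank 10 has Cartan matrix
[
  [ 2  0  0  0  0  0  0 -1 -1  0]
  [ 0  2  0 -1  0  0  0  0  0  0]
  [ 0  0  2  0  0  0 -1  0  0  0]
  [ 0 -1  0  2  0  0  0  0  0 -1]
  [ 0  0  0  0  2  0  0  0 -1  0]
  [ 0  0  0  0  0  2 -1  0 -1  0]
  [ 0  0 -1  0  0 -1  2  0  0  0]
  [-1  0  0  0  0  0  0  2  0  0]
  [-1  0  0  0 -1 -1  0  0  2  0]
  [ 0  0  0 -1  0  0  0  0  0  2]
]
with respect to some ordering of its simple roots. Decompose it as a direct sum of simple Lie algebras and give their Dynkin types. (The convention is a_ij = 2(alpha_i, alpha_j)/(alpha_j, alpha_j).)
The diagram associated to this matrix has two connected components: the simple roots {alpha_2, alpha_4, alpha_10} form a chain of 3 nodes with single edges (A_3), and {alpha_1, alpha_3, alpha_5, alpha_6, alpha_7, alpha_8, alpha_9} form a chain of 6 nodes with one extra node attached to the third node from one end (E_7). A semisimple Lie algebra decomposes uniquely as the direct sum of simple ideals, one per connected component of its Dynkin diagram, so g ≅ A_3 ⊕ E_7 (dimension 15 + 133 = 148).

type A_3 + type E_7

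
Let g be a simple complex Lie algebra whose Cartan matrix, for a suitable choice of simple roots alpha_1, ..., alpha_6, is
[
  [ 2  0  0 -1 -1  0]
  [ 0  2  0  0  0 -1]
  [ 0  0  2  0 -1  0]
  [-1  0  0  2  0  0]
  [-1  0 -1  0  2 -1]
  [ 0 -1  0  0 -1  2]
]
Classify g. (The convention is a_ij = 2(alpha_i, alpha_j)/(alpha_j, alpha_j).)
The matrix has rank 6 with 2's on the diagonal. Reading the off-diagonal entries as Dynkin edges (a single edge where a_ij = a_ji = -1; a double or triple edge where a_ij * a_ji = 2 or 3), the diagram is a chain of 5 nodes with one extra node attached to the third node from one end (E_6). One simple-root ordering that puts it in standard form is (alpha_4, alpha_3, alpha_1, alpha_5, alpha_6, alpha_2). So the algebra is type E_6.

E6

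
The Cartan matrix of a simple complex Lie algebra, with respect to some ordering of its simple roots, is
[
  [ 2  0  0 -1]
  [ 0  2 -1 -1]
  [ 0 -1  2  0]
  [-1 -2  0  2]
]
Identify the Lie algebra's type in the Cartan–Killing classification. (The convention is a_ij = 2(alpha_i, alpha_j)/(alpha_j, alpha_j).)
F_4

The matrix has rank 4 with 2's on the diagonal. Reading the off-diagonal entries as Dynkin edges (a single edge where a_ij = a_ji = -1; a double or triple edge where a_ij * a_ji = 2 or 3), the diagram is a chain of 4 nodes with a double edge between the middle two (F_4). One simple-root ordering that puts it in standard form is (alpha_1, alpha_4, alpha_2, alpha_3). So the algebra is type F_4.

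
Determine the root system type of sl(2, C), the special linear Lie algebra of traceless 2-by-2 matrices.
type A_1

This is sl(2), which has dimension 2^2 - 1 = 3 and rank 2 - 1 = 1 (a Cartan subalgebra is the diagonal traceless matrices). In the classification of classical Lie algebras, the special linear algebra sl(n+1) has type A_n; here n = 1, so the Dynkin diagram is a chain of 1 nodes with single edges (A_1). Hence the type is A_1.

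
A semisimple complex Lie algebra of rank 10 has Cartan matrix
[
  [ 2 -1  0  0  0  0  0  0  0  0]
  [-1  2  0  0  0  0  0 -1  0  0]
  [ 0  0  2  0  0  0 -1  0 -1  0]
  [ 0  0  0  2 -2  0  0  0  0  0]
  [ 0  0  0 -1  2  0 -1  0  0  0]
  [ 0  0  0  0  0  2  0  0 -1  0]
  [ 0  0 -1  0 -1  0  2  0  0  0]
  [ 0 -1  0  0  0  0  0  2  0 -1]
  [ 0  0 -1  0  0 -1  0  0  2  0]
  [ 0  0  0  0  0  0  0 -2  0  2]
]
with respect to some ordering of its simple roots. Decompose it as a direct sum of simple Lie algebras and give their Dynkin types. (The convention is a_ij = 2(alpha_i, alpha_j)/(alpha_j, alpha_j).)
The diagram associated to this matrix has two connected components: the simple roots {alpha_1, alpha_2, alpha_8, alpha_10} form a chain of 4 nodes with a double edge at one end; the terminal node there is the unique long simple root (C_4), and {alpha_3, alpha_4, alpha_5, alpha_6, alpha_7, alpha_9} form a chain of 6 nodes with a double edge at one end; the terminal node there is the unique long simple root (C_6). A semisimple Lie algebra decomposes uniquely as the direct sum of simple ideals, one per connected component of its Dynkin diagram, so g ≅ C_4 ⊕ C_6 (dimension 36 + 78 = 114).

type C_4 ⊕ type C_6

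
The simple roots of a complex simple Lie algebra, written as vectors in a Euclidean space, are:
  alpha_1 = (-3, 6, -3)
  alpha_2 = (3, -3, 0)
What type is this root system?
type G_2

Compute the Cartan integers a_ij = 2(alpha_i, alpha_j)/(alpha_j, alpha_j); the resulting 2x2 Cartan matrix is
[[2, -3], [-1, 2]].
The roots have two lengths (squared-length ratio 3:1); the short ones are alpha_{2}. The associated Dynkin diagram is two nodes joined by a triple edge (G_2), so the type is G_2.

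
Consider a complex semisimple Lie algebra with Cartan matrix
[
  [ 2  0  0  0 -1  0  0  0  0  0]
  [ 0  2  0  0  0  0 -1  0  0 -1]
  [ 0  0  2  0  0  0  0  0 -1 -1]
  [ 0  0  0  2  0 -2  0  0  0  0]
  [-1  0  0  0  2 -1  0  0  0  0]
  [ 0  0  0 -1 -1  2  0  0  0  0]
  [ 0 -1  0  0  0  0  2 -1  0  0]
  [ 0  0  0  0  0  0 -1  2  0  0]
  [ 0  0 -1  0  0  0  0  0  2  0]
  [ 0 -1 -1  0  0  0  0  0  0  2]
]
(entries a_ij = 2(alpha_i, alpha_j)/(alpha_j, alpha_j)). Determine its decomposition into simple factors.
The diagram associated to this matrix has two connected components: the simple roots {alpha_2, alpha_3, alpha_7, alpha_8, alpha_9, alpha_10} form a chain of 6 nodes with single edges (A_6), and {alpha_1, alpha_4, alpha_5, alpha_6} form a chain of 4 nodes with a double edge at one end; the terminal node there is the unique long simple root (C_4). A semisimple Lie algebra decomposes uniquely as the direct sum of simple ideals, one per connected component of its Dynkin diagram, so g ≅ A_6 ⊕ C_4 (dimension 48 + 36 = 84).

A_6 ⊕ C_4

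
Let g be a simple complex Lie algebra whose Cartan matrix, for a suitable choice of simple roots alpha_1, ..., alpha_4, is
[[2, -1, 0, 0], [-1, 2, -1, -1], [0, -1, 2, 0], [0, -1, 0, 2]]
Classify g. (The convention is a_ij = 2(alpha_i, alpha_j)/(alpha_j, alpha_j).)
D_4

The matrix has rank 4 with 2's on the diagonal. Reading the off-diagonal entries as Dynkin edges (a single edge where a_ij = a_ji = -1; a double or triple edge where a_ij * a_ji = 2 or 3), the diagram is a chain of 2 nodes with a fork of two nodes at one end (D_4). One simple-root ordering that puts it in standard form is (alpha_3, alpha_2, alpha_1, alpha_4). So the algebra is type D_4, i.e. so(8).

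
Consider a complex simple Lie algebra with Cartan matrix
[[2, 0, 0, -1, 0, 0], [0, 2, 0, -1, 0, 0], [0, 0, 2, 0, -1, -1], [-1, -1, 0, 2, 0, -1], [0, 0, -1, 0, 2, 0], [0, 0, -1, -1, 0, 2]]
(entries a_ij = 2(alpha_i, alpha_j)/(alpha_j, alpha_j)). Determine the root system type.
The matrix has rank 6 with 2's on the diagonal. Reading the off-diagonal entries as Dynkin edges (a single edge where a_ij = a_ji = -1; a double or triple edge where a_ij * a_ji = 2 or 3), the diagram is a chain of 4 nodes with a fork of two nodes at one end (D_6). One simple-root ordering that puts it in standard form is (alpha_5, alpha_3, alpha_6, alpha_4, alpha_2, alpha_1). So the algebra is type D_6, i.e. so(12).

D_6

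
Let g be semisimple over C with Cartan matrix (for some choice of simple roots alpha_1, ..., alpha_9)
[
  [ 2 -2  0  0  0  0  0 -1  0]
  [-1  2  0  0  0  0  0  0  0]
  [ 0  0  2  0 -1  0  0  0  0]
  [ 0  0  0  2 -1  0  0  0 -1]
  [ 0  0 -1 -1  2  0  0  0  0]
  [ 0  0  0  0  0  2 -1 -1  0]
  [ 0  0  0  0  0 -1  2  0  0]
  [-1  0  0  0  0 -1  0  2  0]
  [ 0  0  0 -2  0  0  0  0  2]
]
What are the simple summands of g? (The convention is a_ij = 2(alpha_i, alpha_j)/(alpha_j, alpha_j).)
The diagram associated to this matrix has two connected components: the simple roots {alpha_1, alpha_2, alpha_6, alpha_7, alpha_8} form a chain of 5 nodes with a double edge at one end; the terminal node there is the unique short simple root (B_5), and {alpha_3, alpha_4, alpha_5, alpha_9} form a chain of 4 nodes with a double edge at one end; the terminal node there is the unique long simple root (C_4). A semisimple Lie algebra decomposes uniquely as the direct sum of simple ideals, one per connected component of its Dynkin diagram, so g ≅ B_5 ⊕ C_4 (dimension 55 + 36 = 91).

B5 ⊕ C4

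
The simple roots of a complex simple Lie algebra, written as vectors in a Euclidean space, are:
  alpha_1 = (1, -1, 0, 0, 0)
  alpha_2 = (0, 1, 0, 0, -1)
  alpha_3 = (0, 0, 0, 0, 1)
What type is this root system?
Compute the Cartan integers a_ij = 2(alpha_i, alpha_j)/(alpha_j, alpha_j); the resulting 3x3 Cartan matrix is
[[2, -1, 0], [-1, 2, -2], [0, -1, 2]].
The roots have two lengths (squared-length ratio 2:1); the short ones are alpha_{3}. The associated Dynkin diagram is a chain of 3 nodes with a double edge at one end; the terminal node there is the unique short simple root (B_3), so the type is B_3 (the algebra so(7)).

B_3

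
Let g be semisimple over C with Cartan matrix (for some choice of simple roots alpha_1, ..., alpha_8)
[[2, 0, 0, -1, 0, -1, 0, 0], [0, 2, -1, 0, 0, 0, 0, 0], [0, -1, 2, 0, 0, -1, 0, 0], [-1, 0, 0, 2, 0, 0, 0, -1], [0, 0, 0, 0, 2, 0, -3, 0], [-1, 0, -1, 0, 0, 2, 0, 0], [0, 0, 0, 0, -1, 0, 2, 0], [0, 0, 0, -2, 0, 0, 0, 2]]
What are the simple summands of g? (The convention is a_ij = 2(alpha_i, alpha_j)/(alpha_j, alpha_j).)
The diagram associated to this matrix has two connected components: the simple roots {alpha_1, alpha_2, alpha_3, alpha_4, alpha_6, alpha_8} form a chain of 6 nodes with a double edge at one end; the terminal node there is the unique long simple root (C_6), and {alpha_5, alpha_7} form two nodes joined by a triple edge (G_2). A semisimple Lie algebra decomposes uniquely as the direct sum of simple ideals, one per connected component of its Dynkin diagram, so g ≅ C_6 ⊕ G_2 (dimension 78 + 14 = 92).

C_6 + G_2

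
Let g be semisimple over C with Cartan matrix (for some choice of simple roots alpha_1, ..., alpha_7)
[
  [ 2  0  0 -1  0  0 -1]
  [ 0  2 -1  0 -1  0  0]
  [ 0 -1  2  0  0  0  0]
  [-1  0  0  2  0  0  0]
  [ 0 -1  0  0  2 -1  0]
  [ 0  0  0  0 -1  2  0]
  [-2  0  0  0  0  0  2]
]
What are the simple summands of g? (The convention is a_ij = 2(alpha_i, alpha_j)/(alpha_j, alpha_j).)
type A_4 + type C_3

The diagram associated to this matrix has two connected components: the simple roots {alpha_2, alpha_3, alpha_5, alpha_6} form a chain of 4 nodes with single edges (A_4), and {alpha_1, alpha_4, alpha_7} form a chain of 3 nodes with a double edge at one end; the terminal node there is the unique long simple root (C_3). A semisimple Lie algebra decomposes uniquely as the direct sum of simple ideals, one per connected component of its Dynkin diagram, so g ≅ A_4 ⊕ C_3 (dimension 24 + 21 = 45).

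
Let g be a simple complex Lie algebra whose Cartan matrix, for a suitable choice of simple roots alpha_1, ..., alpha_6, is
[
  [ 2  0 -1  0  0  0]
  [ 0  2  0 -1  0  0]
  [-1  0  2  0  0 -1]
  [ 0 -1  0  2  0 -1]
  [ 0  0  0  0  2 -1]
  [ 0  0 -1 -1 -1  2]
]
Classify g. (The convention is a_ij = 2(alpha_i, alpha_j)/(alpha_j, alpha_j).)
The matrix has rank 6 with 2's on the diagonal. Reading the off-diagonal entries as Dynkin edges (a single edge where a_ij = a_ji = -1; a double or triple edge where a_ij * a_ji = 2 or 3), the diagram is a chain of 5 nodes with one extra node attached to the third node from one end (E_6). One simple-root ordering that puts it in standard form is (alpha_1, alpha_5, alpha_3, alpha_6, alpha_4, alpha_2). So the algebra is type E_6.

type E_6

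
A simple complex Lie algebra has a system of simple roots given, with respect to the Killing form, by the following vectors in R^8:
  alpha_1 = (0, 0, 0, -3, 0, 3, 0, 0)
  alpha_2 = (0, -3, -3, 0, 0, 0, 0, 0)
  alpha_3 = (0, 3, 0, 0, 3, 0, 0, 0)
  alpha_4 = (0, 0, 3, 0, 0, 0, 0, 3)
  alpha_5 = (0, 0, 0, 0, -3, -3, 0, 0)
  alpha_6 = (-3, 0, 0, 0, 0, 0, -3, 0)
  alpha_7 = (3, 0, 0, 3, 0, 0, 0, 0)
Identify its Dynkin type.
Compute the Cartan integers a_ij = 2(alpha_i, alpha_j)/(alpha_j, alpha_j); the resulting 7x7 Cartan matrix is
[[2, 0, 0, 0, -1, 0, -1], [0, 2, -1, -1, 0, 0, 0], [0, -1, 2, 0, -1, 0, 0], [0, -1, 0, 2, 0, 0, 0], [-1, 0, -1, 0, 2, 0, 0], [0, 0, 0, 0, 0, 2, -1], [-1, 0, 0, 0, 0, -1, 2]].
All simple roots have the same length, so the diagram is simply laced. The associated Dynkin diagram is a chain of 7 nodes with single edges (A_7), so the type is A_7 (the algebra sl(8)).

A_7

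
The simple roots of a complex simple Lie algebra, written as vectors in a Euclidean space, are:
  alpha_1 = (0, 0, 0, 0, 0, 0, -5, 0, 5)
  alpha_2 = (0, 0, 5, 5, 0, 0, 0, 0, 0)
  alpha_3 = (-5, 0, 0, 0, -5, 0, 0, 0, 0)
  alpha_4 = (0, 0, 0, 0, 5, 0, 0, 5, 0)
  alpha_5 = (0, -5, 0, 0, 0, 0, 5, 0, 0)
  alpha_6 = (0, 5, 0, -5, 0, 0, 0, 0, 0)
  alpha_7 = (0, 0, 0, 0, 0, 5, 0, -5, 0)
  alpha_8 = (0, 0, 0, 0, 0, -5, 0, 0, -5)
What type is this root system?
A8

Compute the Cartan integers a_ij = 2(alpha_i, alpha_j)/(alpha_j, alpha_j); the resulting 8x8 Cartan matrix is
[[2, 0, 0, 0, -1, 0, 0, -1], [0, 2, 0, 0, 0, -1, 0, 0], [0, 0, 2, -1, 0, 0, 0, 0], [0, 0, -1, 2, 0, 0, -1, 0], [-1, 0, 0, 0, 2, -1, 0, 0], [0, -1, 0, 0, -1, 2, 0, 0], [0, 0, 0, -1, 0, 0, 2, -1], [-1, 0, 0, 0, 0, 0, -1, 2]].
All simple roots have the same length, so the diagram is simply laced. The associated Dynkin diagram is a chain of 8 nodes with single edges (A_8), so the type is A_8 (the algebra sl(9)).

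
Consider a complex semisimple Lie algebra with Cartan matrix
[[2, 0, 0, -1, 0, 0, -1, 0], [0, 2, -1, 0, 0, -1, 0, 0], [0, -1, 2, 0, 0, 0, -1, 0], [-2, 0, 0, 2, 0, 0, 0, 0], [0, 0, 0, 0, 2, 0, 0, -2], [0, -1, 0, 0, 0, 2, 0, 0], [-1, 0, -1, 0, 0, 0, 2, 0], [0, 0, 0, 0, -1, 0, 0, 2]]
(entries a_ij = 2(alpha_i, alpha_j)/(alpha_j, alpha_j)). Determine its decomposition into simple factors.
The diagram associated to this matrix has two connected components: the simple roots {alpha_5, alpha_8} form a chain of 2 nodes with a double edge at one end; the terminal node there is the unique short simple root (B_2), and {alpha_1, alpha_2, alpha_3, alpha_4, alpha_6, alpha_7} form a chain of 6 nodes with a double edge at one end; the terminal node there is the unique long simple root (C_6). A semisimple Lie algebra decomposes uniquely as the direct sum of simple ideals, one per connected component of its Dynkin diagram, so g ≅ B_2 ⊕ C_6 (dimension 10 + 78 = 88).

B_2 (so(5)) + C_6 (sp(12))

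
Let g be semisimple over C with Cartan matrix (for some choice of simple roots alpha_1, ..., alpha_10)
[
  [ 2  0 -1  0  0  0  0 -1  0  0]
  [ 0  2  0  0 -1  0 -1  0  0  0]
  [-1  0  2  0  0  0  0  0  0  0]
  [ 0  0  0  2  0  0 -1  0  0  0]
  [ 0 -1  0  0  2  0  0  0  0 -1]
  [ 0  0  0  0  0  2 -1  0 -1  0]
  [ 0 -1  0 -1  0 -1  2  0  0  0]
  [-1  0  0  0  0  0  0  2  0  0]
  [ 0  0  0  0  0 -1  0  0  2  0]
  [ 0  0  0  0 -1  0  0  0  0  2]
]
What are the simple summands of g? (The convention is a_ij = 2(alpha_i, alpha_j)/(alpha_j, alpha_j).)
A_3 (sl(4)) + E_7

The diagram associated to this matrix has two connected components: the simple roots {alpha_1, alpha_3, alpha_8} form a chain of 3 nodes with single edges (A_3), and {alpha_2, alpha_4, alpha_5, alpha_6, alpha_7, alpha_9, alpha_10} form a chain of 6 nodes with one extra node attached to the third node from one end (E_7). A semisimple Lie algebra decomposes uniquely as the direct sum of simple ideals, one per connected component of its Dynkin diagram, so g ≅ A_3 ⊕ E_7 (dimension 15 + 133 = 148).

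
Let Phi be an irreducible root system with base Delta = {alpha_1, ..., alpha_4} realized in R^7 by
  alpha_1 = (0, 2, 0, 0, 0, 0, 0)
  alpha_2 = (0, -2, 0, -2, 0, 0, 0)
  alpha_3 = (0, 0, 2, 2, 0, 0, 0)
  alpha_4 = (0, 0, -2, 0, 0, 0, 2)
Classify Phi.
B_4

Compute the Cartan integers a_ij = 2(alpha_i, alpha_j)/(alpha_j, alpha_j); the resulting 4x4 Cartan matrix is
[[2, -1, 0, 0], [-2, 2, -1, 0], [0, -1, 2, -1], [0, 0, -1, 2]].
The roots have two lengths (squared-length ratio 2:1); the short ones are alpha_{1}. The associated Dynkin diagram is a chain of 4 nodes with a double edge at one end; the terminal node there is the unique short simple root (B_4), so the type is B_4 (the algebra so(9)).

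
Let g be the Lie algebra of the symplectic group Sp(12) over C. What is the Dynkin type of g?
C6

This is sp(12), which has dimension 12(12+1)/2 = 78 and rank 12/2 = 6. In the classification of classical Lie algebras, the symplectic algebra sp(2n) has type C_n; here n = 6, so the Dynkin diagram is a chain of 6 nodes with a double edge at one end; the terminal node there is the unique long simple root (C_6). Hence the type is C_6.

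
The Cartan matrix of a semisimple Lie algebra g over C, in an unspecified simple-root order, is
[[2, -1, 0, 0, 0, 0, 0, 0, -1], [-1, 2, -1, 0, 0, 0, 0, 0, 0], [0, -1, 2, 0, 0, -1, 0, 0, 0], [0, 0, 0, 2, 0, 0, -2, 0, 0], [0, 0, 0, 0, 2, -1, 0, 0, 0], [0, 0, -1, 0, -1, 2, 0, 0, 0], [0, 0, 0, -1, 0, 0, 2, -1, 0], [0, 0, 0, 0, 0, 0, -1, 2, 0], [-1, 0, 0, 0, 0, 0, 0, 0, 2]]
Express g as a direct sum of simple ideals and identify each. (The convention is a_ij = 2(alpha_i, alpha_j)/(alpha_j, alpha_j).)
The diagram associated to this matrix has two connected components: the simple roots {alpha_1, alpha_2, alpha_3, alpha_5, alpha_6, alpha_9} form a chain of 6 nodes with single edges (A_6), and {alpha_4, alpha_7, alpha_8} form a chain of 3 nodes with a double edge at one end; the terminal node there is the unique long simple root (C_3). A semisimple Lie algebra decomposes uniquely as the direct sum of simple ideals, one per connected component of its Dynkin diagram, so g ≅ A_6 ⊕ C_3 (dimension 48 + 21 = 69).

type A_6 ⊕ type C_3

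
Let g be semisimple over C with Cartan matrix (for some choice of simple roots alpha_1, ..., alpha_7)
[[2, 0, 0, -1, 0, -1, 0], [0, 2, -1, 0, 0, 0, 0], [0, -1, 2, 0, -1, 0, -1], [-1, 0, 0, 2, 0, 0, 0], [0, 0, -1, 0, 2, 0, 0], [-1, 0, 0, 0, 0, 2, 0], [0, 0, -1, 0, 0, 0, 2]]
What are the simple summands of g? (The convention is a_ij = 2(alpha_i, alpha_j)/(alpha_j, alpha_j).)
The diagram associated to this matrix has two connected components: the simple roots {alpha_1, alpha_4, alpha_6} form a chain of 3 nodes with single edges (A_3), and {alpha_2, alpha_3, alpha_5, alpha_7} form a chain of 2 nodes with a fork of two nodes at one end (D_4). A semisimple Lie algebra decomposes uniquely as the direct sum of simple ideals, one per connected component of its Dynkin diagram, so g ≅ A_3 ⊕ D_4 (dimension 15 + 28 = 43).

A_3 + D_4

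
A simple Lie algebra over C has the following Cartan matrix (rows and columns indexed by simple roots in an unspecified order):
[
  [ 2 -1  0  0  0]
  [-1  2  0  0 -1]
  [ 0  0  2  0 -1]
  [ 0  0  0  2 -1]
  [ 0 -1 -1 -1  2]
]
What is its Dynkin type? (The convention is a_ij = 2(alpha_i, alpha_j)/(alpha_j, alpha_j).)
D_5 (so(10))

The matrix has rank 5 with 2's on the diagonal. Reading the off-diagonal entries as Dynkin edges (a single edge where a_ij = a_ji = -1; a double or triple edge where a_ij * a_ji = 2 or 3), the diagram is a chain of 3 nodes with a fork of two nodes at one end (D_5). One simple-root ordering that puts it in standard form is (alpha_1, alpha_2, alpha_5, alpha_3, alpha_4). So the algebra is type D_5, i.e. so(10).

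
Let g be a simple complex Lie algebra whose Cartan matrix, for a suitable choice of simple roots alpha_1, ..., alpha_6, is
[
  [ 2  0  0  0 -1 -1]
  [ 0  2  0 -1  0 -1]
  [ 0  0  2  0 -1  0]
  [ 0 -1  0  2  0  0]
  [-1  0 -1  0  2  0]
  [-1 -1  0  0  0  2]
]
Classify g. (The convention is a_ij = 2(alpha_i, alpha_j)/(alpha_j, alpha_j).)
The matrix has rank 6 with 2's on the diagonal. Reading the off-diagonal entries as Dynkin edges (a single edge where a_ij = a_ji = -1; a double or triple edge where a_ij * a_ji = 2 or 3), the diagram is a chain of 6 nodes with single edges (A_6). One simple-root ordering that puts it in standard form is (alpha_3, alpha_5, alpha_1, alpha_6, alpha_2, alpha_4). So the algebra is type A_6, i.e. sl(7).

A6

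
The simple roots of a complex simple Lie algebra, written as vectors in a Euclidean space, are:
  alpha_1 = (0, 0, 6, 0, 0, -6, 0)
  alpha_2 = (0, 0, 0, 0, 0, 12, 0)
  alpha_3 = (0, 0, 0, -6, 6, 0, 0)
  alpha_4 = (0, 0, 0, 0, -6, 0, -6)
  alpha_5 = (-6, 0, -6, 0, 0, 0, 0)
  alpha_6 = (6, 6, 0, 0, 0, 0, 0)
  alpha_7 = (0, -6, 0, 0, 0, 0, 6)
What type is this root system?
C_7

Compute the Cartan integers a_ij = 2(alpha_i, alpha_j)/(alpha_j, alpha_j); the resulting 7x7 Cartan matrix is
[[2, -1, 0, 0, -1, 0, 0], [-2, 2, 0, 0, 0, 0, 0], [0, 0, 2, -1, 0, 0, 0], [0, 0, -1, 2, 0, 0, -1], [-1, 0, 0, 0, 2, -1, 0], [0, 0, 0, 0, -1, 2, -1], [0, 0, 0, -1, 0, -1, 2]].
The roots have two lengths (squared-length ratio 2:1); the short ones are alpha_{1,3,4,5,6,7}. The associated Dynkin diagram is a chain of 7 nodes with a double edge at one end; the terminal node there is the unique long simple root (C_7), so the type is C_7 (the algebra sp(14)).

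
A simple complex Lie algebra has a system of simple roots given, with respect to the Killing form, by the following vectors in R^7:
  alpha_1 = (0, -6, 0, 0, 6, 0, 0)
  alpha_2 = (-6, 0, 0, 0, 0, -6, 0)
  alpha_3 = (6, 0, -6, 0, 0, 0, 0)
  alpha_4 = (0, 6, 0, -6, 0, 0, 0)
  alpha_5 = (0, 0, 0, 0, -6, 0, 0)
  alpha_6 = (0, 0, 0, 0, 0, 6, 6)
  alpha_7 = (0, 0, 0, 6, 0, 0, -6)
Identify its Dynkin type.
Compute the Cartan integers a_ij = 2(alpha_i, alpha_j)/(alpha_j, alpha_j); the resulting 7x7 Cartan matrix is
[[2, 0, 0, -1, -2, 0, 0], [0, 2, -1, 0, 0, -1, 0], [0, -1, 2, 0, 0, 0, 0], [-1, 0, 0, 2, 0, 0, -1], [-1, 0, 0, 0, 2, 0, 0], [0, -1, 0, 0, 0, 2, -1], [0, 0, 0, -1, 0, -1, 2]].
The roots have two lengths (squared-length ratio 2:1); the short ones are alpha_{5}. The associated Dynkin diagram is a chain of 7 nodes with a double edge at one end; the terminal node there is the unique short simple root (B_7), so the type is B_7 (the algebra so(15)).

B_7 (so(15))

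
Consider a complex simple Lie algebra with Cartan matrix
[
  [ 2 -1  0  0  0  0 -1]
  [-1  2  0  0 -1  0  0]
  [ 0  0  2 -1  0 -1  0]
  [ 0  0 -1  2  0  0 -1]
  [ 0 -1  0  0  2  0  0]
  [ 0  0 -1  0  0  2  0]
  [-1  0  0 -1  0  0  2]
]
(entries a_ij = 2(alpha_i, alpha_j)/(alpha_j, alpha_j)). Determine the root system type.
The matrix has rank 7 with 2's on the diagonal. Reading the off-diagonal entries as Dynkin edges (a single edge where a_ij = a_ji = -1; a double or triple edge where a_ij * a_ji = 2 or 3), the diagram is a chain of 7 nodes with single edges (A_7). One simple-root ordering that puts it in standard form is (alpha_5, alpha_2, alpha_1, alpha_7, alpha_4, alpha_3, alpha_6). So the algebra is type A_7, i.e. sl(8).

type A_7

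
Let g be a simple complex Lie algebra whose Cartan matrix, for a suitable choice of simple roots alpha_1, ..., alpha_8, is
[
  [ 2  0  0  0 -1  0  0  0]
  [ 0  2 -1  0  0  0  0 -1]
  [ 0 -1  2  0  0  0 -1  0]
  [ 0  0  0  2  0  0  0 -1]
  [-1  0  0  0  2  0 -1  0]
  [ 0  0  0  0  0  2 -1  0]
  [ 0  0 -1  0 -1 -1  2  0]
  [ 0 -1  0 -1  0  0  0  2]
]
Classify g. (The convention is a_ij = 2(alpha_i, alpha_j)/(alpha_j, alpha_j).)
The matrix has rank 8 with 2's on the diagonal. Reading the off-diagonal entries as Dynkin edges (a single edge where a_ij = a_ji = -1; a double or triple edge where a_ij * a_ji = 2 or 3), the diagram is a chain of 7 nodes with one extra node attached to the third node from one end (E_8). One simple-root ordering that puts it in standard form is (alpha_1, alpha_6, alpha_5, alpha_7, alpha_3, alpha_2, alpha_8, alpha_4). So the algebra is type E_8.

E8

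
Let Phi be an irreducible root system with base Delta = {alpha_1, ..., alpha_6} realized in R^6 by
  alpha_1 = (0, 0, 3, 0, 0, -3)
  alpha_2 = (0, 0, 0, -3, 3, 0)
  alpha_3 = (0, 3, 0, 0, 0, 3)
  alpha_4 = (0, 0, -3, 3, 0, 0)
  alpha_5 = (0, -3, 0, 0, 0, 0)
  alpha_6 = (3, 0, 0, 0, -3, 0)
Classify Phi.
B6

Compute the Cartan integers a_ij = 2(alpha_i, alpha_j)/(alpha_j, alpha_j); the resulting 6x6 Cartan matrix is
[[2, 0, -1, -1, 0, 0], [0, 2, 0, -1, 0, -1], [-1, 0, 2, 0, -2, 0], [-1, -1, 0, 2, 0, 0], [0, 0, -1, 0, 2, 0], [0, -1, 0, 0, 0, 2]].
The roots have two lengths (squared-length ratio 2:1); the short ones are alpha_{5}. The associated Dynkin diagram is a chain of 6 nodes with a double edge at one end; the terminal node there is the unique short simple root (B_6), so the type is B_6 (the algebra so(13)).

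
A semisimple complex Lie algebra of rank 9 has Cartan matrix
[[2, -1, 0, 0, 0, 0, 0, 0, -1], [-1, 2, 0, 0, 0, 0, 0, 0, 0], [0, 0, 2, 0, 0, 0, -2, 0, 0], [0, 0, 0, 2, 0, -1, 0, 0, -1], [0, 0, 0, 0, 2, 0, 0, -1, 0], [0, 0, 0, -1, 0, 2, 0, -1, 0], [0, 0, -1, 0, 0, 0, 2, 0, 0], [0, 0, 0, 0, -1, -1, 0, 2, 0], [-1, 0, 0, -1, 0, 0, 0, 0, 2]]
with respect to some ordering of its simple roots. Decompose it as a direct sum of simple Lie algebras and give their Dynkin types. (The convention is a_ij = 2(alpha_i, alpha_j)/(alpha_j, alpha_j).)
A7 + B2

The diagram associated to this matrix has two connected components: the simple roots {alpha_1, alpha_2, alpha_4, alpha_5, alpha_6, alpha_8, alpha_9} form a chain of 7 nodes with single edges (A_7), and {alpha_3, alpha_7} form a chain of 2 nodes with a double edge at one end; the terminal node there is the unique short simple root (B_2). A semisimple Lie algebra decomposes uniquely as the direct sum of simple ideals, one per connected component of its Dynkin diagram, so g ≅ A_7 ⊕ B_2 (dimension 63 + 10 = 73).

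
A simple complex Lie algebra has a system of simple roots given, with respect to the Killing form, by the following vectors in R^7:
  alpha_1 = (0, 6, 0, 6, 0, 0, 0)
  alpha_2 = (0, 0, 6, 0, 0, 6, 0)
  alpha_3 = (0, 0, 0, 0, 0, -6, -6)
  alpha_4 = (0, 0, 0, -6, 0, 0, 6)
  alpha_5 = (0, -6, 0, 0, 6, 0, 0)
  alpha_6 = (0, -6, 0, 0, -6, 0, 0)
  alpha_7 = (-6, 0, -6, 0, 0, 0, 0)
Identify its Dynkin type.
Compute the Cartan integers a_ij = 2(alpha_i, alpha_j)/(alpha_j, alpha_j); the resulting 7x7 Cartan matrix is
[[2, 0, 0, -1, -1, -1, 0], [0, 2, -1, 0, 0, 0, -1], [0, -1, 2, -1, 0, 0, 0], [-1, 0, -1, 2, 0, 0, 0], [-1, 0, 0, 0, 2, 0, 0], [-1, 0, 0, 0, 0, 2, 0], [0, -1, 0, 0, 0, 0, 2]].
All simple roots have the same length, so the diagram is simply laced. The associated Dynkin diagram is a chain of 5 nodes with a fork of two nodes at one end (D_7), so the type is D_7 (the algebra so(14)).

type D_7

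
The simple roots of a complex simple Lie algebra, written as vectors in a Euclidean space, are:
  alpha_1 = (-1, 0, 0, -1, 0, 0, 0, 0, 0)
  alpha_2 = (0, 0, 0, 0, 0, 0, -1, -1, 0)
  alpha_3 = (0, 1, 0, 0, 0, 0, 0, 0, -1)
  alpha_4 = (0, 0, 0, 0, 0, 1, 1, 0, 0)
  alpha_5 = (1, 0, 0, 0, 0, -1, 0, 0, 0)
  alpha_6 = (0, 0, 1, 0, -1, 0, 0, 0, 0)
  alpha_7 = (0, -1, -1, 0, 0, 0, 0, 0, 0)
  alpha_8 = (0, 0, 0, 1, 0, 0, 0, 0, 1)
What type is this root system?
A_8 (sl(9))

Compute the Cartan integers a_ij = 2(alpha_i, alpha_j)/(alpha_j, alpha_j); the resulting 8x8 Cartan matrix is
[[2, 0, 0, 0, -1, 0, 0, -1], [0, 2, 0, -1, 0, 0, 0, 0], [0, 0, 2, 0, 0, 0, -1, -1], [0, -1, 0, 2, -1, 0, 0, 0], [-1, 0, 0, -1, 2, 0, 0, 0], [0, 0, 0, 0, 0, 2, -1, 0], [0, 0, -1, 0, 0, -1, 2, 0], [-1, 0, -1, 0, 0, 0, 0, 2]].
All simple roots have the same length, so the diagram is simply laced. The associated Dynkin diagram is a chain of 8 nodes with single edges (A_8), so the type is A_8 (the algebra sl(9)).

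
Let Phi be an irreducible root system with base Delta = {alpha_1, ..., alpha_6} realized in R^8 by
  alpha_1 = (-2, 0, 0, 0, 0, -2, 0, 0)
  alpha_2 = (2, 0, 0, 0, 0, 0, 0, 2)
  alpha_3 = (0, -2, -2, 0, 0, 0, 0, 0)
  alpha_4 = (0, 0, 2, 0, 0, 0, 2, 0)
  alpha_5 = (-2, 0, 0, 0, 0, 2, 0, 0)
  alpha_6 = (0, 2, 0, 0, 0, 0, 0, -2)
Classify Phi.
Compute the Cartan integers a_ij = 2(alpha_i, alpha_j)/(alpha_j, alpha_j); the resulting 6x6 Cartan matrix is
[[2, -1, 0, 0, 0, 0], [-1, 2, 0, 0, -1, -1], [0, 0, 2, -1, 0, -1], [0, 0, -1, 2, 0, 0], [0, -1, 0, 0, 2, 0], [0, -1, -1, 0, 0, 2]].
All simple roots have the same length, so the diagram is simply laced. The associated Dynkin diagram is a chain of 4 nodes with a fork of two nodes at one end (D_6), so the type is D_6 (the algebra so(12)).

type D_6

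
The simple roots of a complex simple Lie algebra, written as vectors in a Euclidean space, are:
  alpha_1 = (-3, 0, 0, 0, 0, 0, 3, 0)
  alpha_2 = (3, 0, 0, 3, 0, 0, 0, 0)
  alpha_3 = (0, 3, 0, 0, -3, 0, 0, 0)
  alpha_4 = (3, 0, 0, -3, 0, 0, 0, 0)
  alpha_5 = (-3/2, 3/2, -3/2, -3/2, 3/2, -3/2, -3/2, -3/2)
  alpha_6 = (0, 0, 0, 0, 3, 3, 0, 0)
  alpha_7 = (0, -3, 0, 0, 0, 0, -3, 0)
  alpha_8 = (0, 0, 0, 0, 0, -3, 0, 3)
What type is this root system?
Compute the Cartan integers a_ij = 2(alpha_i, alpha_j)/(alpha_j, alpha_j); the resulting 8x8 Cartan matrix is
[[2, -1, 0, -1, 0, 0, -1, 0], [-1, 2, 0, 0, -1, 0, 0, 0], [0, 0, 2, 0, 0, -1, -1, 0], [-1, 0, 0, 2, 0, 0, 0, 0], [0, -1, 0, 0, 2, 0, 0, 0], [0, 0, -1, 0, 0, 2, 0, -1], [-1, 0, -1, 0, 0, 0, 2, 0], [0, 0, 0, 0, 0, -1, 0, 2]].
All simple roots have the same length, so the diagram is simply laced. The associated Dynkin diagram is a chain of 7 nodes with one extra node attached to the third node from one end (E_8), so the type is E_8.

type E_8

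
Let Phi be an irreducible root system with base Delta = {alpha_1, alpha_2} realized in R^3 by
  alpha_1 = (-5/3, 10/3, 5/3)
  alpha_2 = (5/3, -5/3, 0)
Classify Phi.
G_2

Compute the Cartan integers a_ij = 2(alpha_i, alpha_j)/(alpha_j, alpha_j); the resulting 2x2 Cartan matrix is
[[2, -3], [-1, 2]].
The roots have two lengths (squared-length ratio 3:1); the short ones are alpha_{2}. The associated Dynkin diagram is two nodes joined by a triple edge (G_2), so the type is G_2.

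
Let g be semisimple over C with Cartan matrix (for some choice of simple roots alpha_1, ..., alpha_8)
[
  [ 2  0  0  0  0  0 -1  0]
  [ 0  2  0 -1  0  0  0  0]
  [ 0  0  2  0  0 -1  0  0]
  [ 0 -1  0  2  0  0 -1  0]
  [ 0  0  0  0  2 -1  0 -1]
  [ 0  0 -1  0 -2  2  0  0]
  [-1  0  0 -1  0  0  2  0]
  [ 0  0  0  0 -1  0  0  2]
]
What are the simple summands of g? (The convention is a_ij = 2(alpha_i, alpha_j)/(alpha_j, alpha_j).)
The diagram associated to this matrix has two connected components: the simple roots {alpha_1, alpha_2, alpha_4, alpha_7} form a chain of 4 nodes with single edges (A_4), and {alpha_3, alpha_5, alpha_6, alpha_8} form a chain of 4 nodes with a double edge between the middle two (F_4). A semisimple Lie algebra decomposes uniquely as the direct sum of simple ideals, one per connected component of its Dynkin diagram, so g ≅ A_4 ⊕ F_4 (dimension 24 + 52 = 76).

A_4 (sl(5)) ⊕ F_4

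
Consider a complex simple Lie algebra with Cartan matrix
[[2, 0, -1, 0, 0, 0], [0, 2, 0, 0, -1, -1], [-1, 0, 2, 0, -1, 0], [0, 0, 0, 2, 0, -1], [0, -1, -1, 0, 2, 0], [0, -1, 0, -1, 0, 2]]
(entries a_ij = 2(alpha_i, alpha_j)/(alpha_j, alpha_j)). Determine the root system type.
The matrix has rank 6 with 2's on the diagonal. Reading the off-diagonal entries as Dynkin edges (a single edge where a_ij = a_ji = -1; a double or triple edge where a_ij * a_ji = 2 or 3), the diagram is a chain of 6 nodes with single edges (A_6). One simple-root ordering that puts it in standard form is (alpha_1, alpha_3, alpha_5, alpha_2, alpha_6, alpha_4). So the algebra is type A_6, i.e. sl(7).

A6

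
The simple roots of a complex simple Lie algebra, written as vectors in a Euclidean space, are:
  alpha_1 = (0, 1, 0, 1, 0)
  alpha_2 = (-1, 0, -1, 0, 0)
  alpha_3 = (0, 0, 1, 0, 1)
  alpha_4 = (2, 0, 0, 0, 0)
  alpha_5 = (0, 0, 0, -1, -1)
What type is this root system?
C_5

Compute the Cartan integers a_ij = 2(alpha_i, alpha_j)/(alpha_j, alpha_j); the resulting 5x5 Cartan matrix is
[[2, 0, 0, 0, -1], [0, 2, -1, -1, 0], [0, -1, 2, 0, -1], [0, -2, 0, 2, 0], [-1, 0, -1, 0, 2]].
The roots have two lengths (squared-length ratio 2:1); the short ones are alpha_{1,2,3,5}. The associated Dynkin diagram is a chain of 5 nodes with a double edge at one end; the terminal node there is the unique long simple root (C_5), so the type is C_5 (the algebra sp(10)).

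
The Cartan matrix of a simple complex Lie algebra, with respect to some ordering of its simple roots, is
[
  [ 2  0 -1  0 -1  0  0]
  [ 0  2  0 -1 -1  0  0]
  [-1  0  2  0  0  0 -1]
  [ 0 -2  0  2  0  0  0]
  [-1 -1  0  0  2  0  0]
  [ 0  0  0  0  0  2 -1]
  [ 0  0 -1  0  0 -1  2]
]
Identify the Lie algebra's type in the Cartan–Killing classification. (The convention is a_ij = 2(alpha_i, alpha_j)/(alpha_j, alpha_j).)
The matrix has rank 7 with 2's on the diagonal. Reading the off-diagonal entries as Dynkin edges (a single edge where a_ij = a_ji = -1; a double or triple edge where a_ij * a_ji = 2 or 3), the diagram is a chain of 7 nodes with a double edge at one end; the terminal node there is the unique long simple root (C_7). One simple-root ordering that puts it in standard form is (alpha_6, alpha_7, alpha_3, alpha_1, alpha_5, alpha_2, alpha_4). So the algebra is type C_7, i.e. sp(14).

C7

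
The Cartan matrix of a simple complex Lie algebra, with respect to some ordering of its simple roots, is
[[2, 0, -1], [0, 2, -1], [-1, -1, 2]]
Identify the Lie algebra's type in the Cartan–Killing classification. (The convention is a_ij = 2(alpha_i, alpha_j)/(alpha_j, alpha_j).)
The matrix has rank 3 with 2's on the diagonal. Reading the off-diagonal entries as Dynkin edges (a single edge where a_ij = a_ji = -1; a double or triple edge where a_ij * a_ji = 2 or 3), the diagram is a chain of 3 nodes with single edges (A_3). One simple-root ordering that puts it in standard form is (alpha_2, alpha_3, alpha_1). So the algebra is type A_3, i.e. sl(4).

type A_3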